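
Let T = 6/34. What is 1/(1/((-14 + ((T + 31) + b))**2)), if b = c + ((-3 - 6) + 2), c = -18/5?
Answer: 312481/7225 ≈ 43.250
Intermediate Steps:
T = 3/17 (T = 6*(1/34) = 3/17 ≈ 0.17647)
c = -18/5 (c = -18*1/5 = -18/5 ≈ -3.6000)
b = -53/5 (b = -18/5 + ((-3 - 6) + 2) = -18/5 + (-9 + 2) = -18/5 - 7 = -53/5 ≈ -10.600)
1/(1/((-14 + ((T + 31) + b))**2)) = 1/(1/((-14 + ((3/17 + 31) - 53/5))**2)) = 1/(1/((-14 + (530/17 - 53/5))**2)) = 1/(1/((-14 + 1749/85)**2)) = 1/(1/((559/85)**2)) = 1/(1/(312481/7225)) = 1/(7225/312481) = 312481/7225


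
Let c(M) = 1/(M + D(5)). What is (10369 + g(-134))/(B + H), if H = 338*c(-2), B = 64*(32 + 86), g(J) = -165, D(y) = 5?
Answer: 15306/11497 ≈ 1.3313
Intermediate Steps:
B = 7552 (B = 64*118 = 7552)
c(M) = 1/(5 + M) (c(M) = 1/(M + 5) = 1/(5 + M))
H = 338/3 (H = 338/(5 - 2) = 338/3 ≈ 112.67)
(10369 + g(-134))/(B + H) = (10369 - 165)/(7552 + 338/3) = 10204/(22994/3) = 10204*(3/22994) = 15306/11497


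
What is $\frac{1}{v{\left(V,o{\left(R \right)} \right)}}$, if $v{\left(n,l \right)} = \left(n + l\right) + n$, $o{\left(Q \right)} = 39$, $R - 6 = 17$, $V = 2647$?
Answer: $\frac{1}{5333} \approx 0.00018751$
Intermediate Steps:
$R = 23$ ($R = 6 + 17 = 23$)
$v{\left(n,l \right)} = l + 2 n$ ($v{\left(n,l \right)} = \left(l + n\right) + n = l + 2 n$)
$\frac{1}{v{\left(V,o{\left(R \right)} \right)}} = \frac{1}{39 + 2 \cdot 2647} = \frac{1}{39 + 5294} = \frac{1}{5333}$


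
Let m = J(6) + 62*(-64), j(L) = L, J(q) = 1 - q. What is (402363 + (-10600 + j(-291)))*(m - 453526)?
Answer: -179098048528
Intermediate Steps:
m = -3973 (m = (1 - 1*6) + 62*(-64) = (1 - 6) - 3968 = -5 - 3968 = -3973)
(402363 + (-10600 + j(-291)))*(m - 453526) = (402363 + (-10600 - 291))*(-3973 - 453526) = (402363 - 10891)*(-457499) = 391472*(-457499) = -179098048528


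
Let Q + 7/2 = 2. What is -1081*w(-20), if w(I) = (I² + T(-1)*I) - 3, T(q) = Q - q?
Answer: -439967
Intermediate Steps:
Q = -3/2 (Q = -7/2 + 2 = -3/2 ≈ -1.5000)
T(q) = -3/2 - q
w(I) = -3 + I² - I/2 (w(I) = (I² + (-3/2 - 1*(-1))*I) - 3 = (I² + (-3/2 + 1)*I) - 3 = (I² - I/2) - 3 = -3 + I² - I/2)
-1081*w(-20) = -1081*(-3 + (-20)² - ½*(-20)) = -1081*(-3 + 400 + 10) = -1081*407 = -439967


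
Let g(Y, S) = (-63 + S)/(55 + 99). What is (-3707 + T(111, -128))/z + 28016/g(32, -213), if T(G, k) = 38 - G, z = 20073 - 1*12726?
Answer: -2641617524/168981 ≈ -15633.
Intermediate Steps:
z = 7347 (z = 20073 - 12726 = 7347)
g(Y, S) = -9/22 + S/154 (g(Y, S) = (-63 + S)/154 = (-63 + S)*(1/154) = -9/22 + S/154)
(-3707 + T(111, -128))/z + 28016/g(32, -213) = (-3707 + (38 - 1*111))/7347 + 28016/(-9/22 + (1/154)*(-213)) = (-3707 + (38 - 111))*(1/7347) + 28016/(-9/22 - 213/154) = (-3707 - 73)*(1/7347) + 28016/(-138/77) = -3780*1/7347 + 28016*(-77/138) = -1260/2449 - 1078616/69 = -2641617524/168981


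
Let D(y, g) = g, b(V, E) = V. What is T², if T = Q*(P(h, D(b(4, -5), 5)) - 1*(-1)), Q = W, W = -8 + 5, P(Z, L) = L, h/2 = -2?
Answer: 324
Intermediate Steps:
h = -4 (h = 2*(-2) = -4)
W = -3
Q = -3
T = -18 (T = -3*(5 - 1*(-1)) = -3*(5 + 1) = -3*6 = -18)
T² = (-18)² = 324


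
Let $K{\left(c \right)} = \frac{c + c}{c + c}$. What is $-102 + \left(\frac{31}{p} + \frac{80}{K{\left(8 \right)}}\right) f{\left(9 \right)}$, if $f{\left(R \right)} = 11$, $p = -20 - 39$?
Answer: $\frac{45561}{59} \approx 772.22$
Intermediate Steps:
$K{\left(c \right)} = 1$ ($K{\left(c \right)} = \frac{2 c}{2 c} = 2 c \frac{1}{2 c} = 1$)
$p = -59$ ($p = -20 - 39 = -59$)
$-102 + \left(\frac{31}{p} + \frac{80}{K{\left(8 \right)}}\right) f{\left(9 \right)} = -102 + \left(\frac{31}{-59} + \frac{80}{1}\right) 11 = -102 + \left(31 \left(- \frac{1}{59}\right) + 80 \cdot 1\right) 11 = -102 + \left(- \frac{31}{59} + 80\right) 11 = -102 + \frac{4689}{59} \cdot 11 = -102 + \frac{51579}{59} = \frac{45561}{59}$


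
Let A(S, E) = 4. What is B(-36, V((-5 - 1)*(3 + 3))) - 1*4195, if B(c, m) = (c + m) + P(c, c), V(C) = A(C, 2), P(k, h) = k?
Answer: -4263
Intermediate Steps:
V(C) = 4
B(c, m) = m + 2*c (B(c, m) = (c + m) + c = m + 2*c)
B(-36, V((-5 - 1)*(3 + 3))) - 1*4195 = (4 + 2*(-36)) - 1*4195 = (4 - 72) - 4195 = -68 - 4195 = -4263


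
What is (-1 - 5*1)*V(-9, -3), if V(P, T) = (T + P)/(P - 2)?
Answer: -72/11 ≈ -6.5455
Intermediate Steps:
V(P, T) = (P + T)/(-2 + P)
(-1 - 5*1)*V(-9, -3) = (-1 - 5*1)*((-9 - 3)/(-2 - 9)) = (-1 - 5)*(-12/(-11)) = -(-6)*(-12)/11 = -6*12/11 = -72/11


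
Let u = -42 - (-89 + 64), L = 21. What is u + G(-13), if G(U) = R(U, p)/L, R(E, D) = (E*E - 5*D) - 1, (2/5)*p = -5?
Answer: -253/42 ≈ -6.0238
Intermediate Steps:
p = -25/2 (p = (5/2)*(-5) = -25/2 ≈ -12.500)
R(E, D) = -1 + E² - 5*D (R(E, D) = (E² - 5*D) - 1 = -1 + E² - 5*D)
G(U) = 41/14 + U²/21 (G(U) = (-1 + U² - 5*(-25/2))/21 = (-1 + U² + 125/2)*(1/21) = (123/2 + U²)*(1/21) = 41/14 + U²/21)
u = -17 (u = -42 - 1*(-25) = -42 + 25 = -17)
u + G(-13) = -17 + (41/14 + (1/21)*(-13)²) = -17 + (41/14 + (1/21)*169) = -17 + (41/14 + 169/21) = -17 + 461/42 = -253/42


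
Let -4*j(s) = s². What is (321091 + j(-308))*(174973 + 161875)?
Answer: 100170174000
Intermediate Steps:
j(s) = -s²/4
(321091 + j(-308))*(174973 + 161875) = (321091 - ¼*(-308)²)*(174973 + 161875) = (321091 - ¼*94864)*336848 = (321091 - 23716)*336848 = 297375*336848 = 100170174000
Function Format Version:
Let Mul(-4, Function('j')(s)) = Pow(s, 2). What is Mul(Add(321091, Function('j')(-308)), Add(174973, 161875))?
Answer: 100170174000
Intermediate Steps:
Function('j')(s) = Mul(Rational(-1, 4), Pow(s, 2))
Mul(Add(321091, Function('j')(-308)), Add(174973, 161875)) = Mul(Add(321091, Mul(Rational(-1, 4), Pow(-308, 2))), Add(174973, 161875)) = Mul(Add(321091, Mul(Rational(-1, 4), 94864)), 336848) = Mul(Add(321091, -23716), 336848) = Mul(297375, 336848) = 100170174000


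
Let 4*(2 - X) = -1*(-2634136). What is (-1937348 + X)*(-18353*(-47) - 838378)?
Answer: -62854042440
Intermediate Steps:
X = -658532 (X = 2 - (-1)*(-2634136)/4 = 2 - ¼*2634136 = 2 - 658534 = -658532)
(-1937348 + X)*(-18353*(-47) - 838378) = (-1937348 - 658532)*(-18353*(-47) - 838378) = -2595880*(862591 - 838378) = -2595880*24213 = -62854042440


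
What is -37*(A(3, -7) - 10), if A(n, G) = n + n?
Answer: 148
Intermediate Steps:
A(n, G) = 2*n
-37*(A(3, -7) - 10) = -37*(2*3 - 10) = -37*(6 - 10) = -37*(-4) = 148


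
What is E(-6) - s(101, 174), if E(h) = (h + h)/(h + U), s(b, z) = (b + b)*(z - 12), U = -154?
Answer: -1308957/40 ≈ -32724.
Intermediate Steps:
s(b, z) = 2*b*(-12 + z) (s(b, z) = (2*b)*(-12 + z) = 2*b*(-12 + z))
E(h) = 2*h/(-154 + h) (E(h) = (h + h)/(h - 154) = (2*h)/(-154 + h) = 2*h/(-154 + h))
E(-6) - s(101, 174) = 2*(-6)/(-154 - 6) - 2*101*(-12 + 174) = 2*(-6)/(-160) - 2*101*162 = 2*(-6)*(-1/160) - 1*32724 = 3/40 - 32724 = -1308957/40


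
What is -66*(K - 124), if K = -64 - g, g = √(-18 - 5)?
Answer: 12408 + 66*I*√23 ≈ 12408.0 + 316.52*I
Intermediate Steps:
g = I*√23 (g = √(-23) = I*√23 ≈ 4.7958*I)
K = -64 - I*√23 ≈ -64.0 - 4.7958*I
-66*(K - 124) = -66*((-64 - I*√23) - 124) = -66*(-188 - I*√23) = 12408 + 66*I*√23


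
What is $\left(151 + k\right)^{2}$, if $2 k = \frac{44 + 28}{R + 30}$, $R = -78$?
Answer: $\frac{361201}{16} \approx 22575.0$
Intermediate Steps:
$k = - \frac{3}{4}$ ($k = \frac{\left(44 + 28\right) \frac{1}{-78 + 30}}{2} = \frac{72 \frac{1}{-48}}{2} = \frac{72 \left(- \frac{1}{48}\right)}{2} = \frac{1}{2} \left(- \frac{3}{2}\right) = - \frac{3}{4} \approx -0.75$)
$\left(151 + k\right)^{2} = \left(151 - \frac{3}{4}\right)^{2} = \left(\frac{601}{4}\right)^{2} = \frac{361201}{16}$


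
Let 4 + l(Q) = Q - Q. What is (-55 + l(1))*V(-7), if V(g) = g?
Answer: 413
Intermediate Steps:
l(Q) = -4 (l(Q) = -4 + (Q - Q) = -4 + 0 = -4)
(-55 + l(1))*V(-7) = (-55 - 4)*(-7) = -59*(-7) = 413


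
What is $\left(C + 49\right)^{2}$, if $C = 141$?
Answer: $36100$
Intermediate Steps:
$\left(C + 49\right)^{2} = \left(141 + 49\right)^{2} = 190^{2} = 36100$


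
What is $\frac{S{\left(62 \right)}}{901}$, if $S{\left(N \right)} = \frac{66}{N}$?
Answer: $\frac{33}{27931} \approx 0.0011815$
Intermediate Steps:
$\frac{S{\left(62 \right)}}{901} = \frac{66 \cdot \frac{1}{62}}{901} = 66 \cdot \frac{1}{62} \cdot \frac{1}{901} = \frac{33}{31} \cdot \frac{1}{901} = \frac{33}{27931}$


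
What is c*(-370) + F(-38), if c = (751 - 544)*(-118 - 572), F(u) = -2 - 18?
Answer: 52847080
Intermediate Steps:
F(u) = -20
c = -142830 (c = 207*(-690) = -142830)
c*(-370) + F(-38) = -142830*(-370) - 20 = 52847100 - 20 = 52847080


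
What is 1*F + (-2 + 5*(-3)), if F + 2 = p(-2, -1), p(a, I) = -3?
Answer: -22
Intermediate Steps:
F = -5 (F = -2 - 3 = -5)
1*F + (-2 + 5*(-3)) = 1*(-5) + (-2 + 5*(-3)) = -5 + (-2 - 15) = -5 - 17 = -22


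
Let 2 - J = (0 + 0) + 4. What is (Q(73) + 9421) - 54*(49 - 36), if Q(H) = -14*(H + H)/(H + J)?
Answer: 617005/71 ≈ 8690.2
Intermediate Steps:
J = -2 (J = 2 - ((0 + 0) + 4) = 2 - (0 + 4) = 2 - 1*4 = 2 - 4 = -2)
Q(H) = -28*H/(-2 + H) (Q(H) = -14*(H + H)/(H - 2) = -14*2*H/(-2 + H) = -28*H/(-2 + H))
(Q(73) + 9421) - 54*(49 - 36) = (-28*73/(-2 + 73) + 9421) - 54*(49 - 36) = (-28*73/71 + 9421) - 54*13 = (-28*73*1/71 + 9421) - 702 = (-2044/71 + 9421) - 702 = 666847/71 - 702 = 617005/71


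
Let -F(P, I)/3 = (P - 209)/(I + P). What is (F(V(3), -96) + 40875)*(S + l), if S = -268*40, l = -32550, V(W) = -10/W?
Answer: -263489181765/149 ≈ -1.7684e+9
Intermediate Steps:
F(P, I) = -3*(-209 + P)/(I + P) (F(P, I) = -3*(P - 209)/(I + P) = -3*(-209 + P)/(I + P))
S = -10720
(F(V(3), -96) + 40875)*(S + l) = (3*(209 - (-10)/3)/(-96 - 10/3) + 40875)*(-10720 - 32550) = (3*(209 - (-10)/3)/(-96 - 10*⅓) + 40875)*(-43270) = (3*(209 - 1*(-10/3))/(-96 - 10/3) + 40875)*(-43270) = (3*(209 + 10/3)/(-298/3) + 40875)*(-43270) = (3*(-3/298)*(637/3) + 40875)*(-43270) = (-1911/298 + 40875)*(-43270) = (12178839/298)*(-43270) = -263489181765/149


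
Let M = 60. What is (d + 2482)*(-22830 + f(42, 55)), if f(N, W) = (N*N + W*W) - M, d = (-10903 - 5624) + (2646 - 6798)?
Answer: 329383897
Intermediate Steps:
d = -20679 (d = -16527 - 4152 = -20679)
f(N, W) = -60 + N² + W² (f(N, W) = (N*N + W*W) - 1*60 = (N² + W²) - 60 = -60 + N² + W²)
(d + 2482)*(-22830 + f(42, 55)) = (-20679 + 2482)*(-22830 + (-60 + 42² + 55²)) = -18197*(-22830 + (-60 + 1764 + 3025)) = -18197*(-22830 + 4729) = -18197*(-18101) = 329383897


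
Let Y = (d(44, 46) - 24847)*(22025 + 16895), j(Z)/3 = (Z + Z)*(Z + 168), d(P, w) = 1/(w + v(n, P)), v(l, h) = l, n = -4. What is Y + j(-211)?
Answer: -2900969626/3 ≈ -9.6699e+8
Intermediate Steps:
d(P, w) = 1/(-4 + w) (d(P, w) = 1/(w - 4) = 1/(-4 + w))
j(Z) = 6*Z*(168 + Z) (j(Z) = 3*((Z + Z)*(Z + 168)) = 3*((2*Z)*(168 + Z)) = 3*(2*Z*(168 + Z)) = 6*Z*(168 + Z))
Y = -2901132940/3 (Y = (1/(-4 + 46) - 24847)*(22025 + 16895) = (1/42 - 24847)*38920 = -1043573/42*38920 = -2901132940/3 ≈ -9.6704e+8)
Y + j(-211) = -2901132940/3 + 6*(-211)*(168 - 211) = -2901132940/3 + 6*(-211)*(-43) = -2901132940/3 + 54438 = -2900969626/3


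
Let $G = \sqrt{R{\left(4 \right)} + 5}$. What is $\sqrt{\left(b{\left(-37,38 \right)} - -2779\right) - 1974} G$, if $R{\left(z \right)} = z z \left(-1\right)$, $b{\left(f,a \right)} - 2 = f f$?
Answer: $8 i \sqrt{374} \approx 154.71 i$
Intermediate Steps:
$b{\left(f,a \right)} = 2 + f^{2}$ ($b{\left(f,a \right)} = 2 + f f = 2 + f^{2}$)
$R{\left(z \right)} = - z^{2}$ ($R{\left(z \right)} = z^{2} \left(-1\right) = - z^{2}$)
$G = i \sqrt{11}$ ($G = \sqrt{- 4^{2} + 5} = \sqrt{\left(-1\right) 16 + 5} = \sqrt{-16 + 5} = \sqrt{-11} = i \sqrt{11} \approx 3.3166 i$)
$\sqrt{\left(b{\left(-37,38 \right)} - -2779\right) - 1974} G = \sqrt{\left(\left(2 + \left(-37\right)^{2}\right) - -2779\right) - 1974} i \sqrt{11} = \sqrt{\left(\left(2 + 1369\right) + 2779\right) - 1974} i \sqrt{11} = \sqrt{\left(1371 + 2779\right) - 1974} i \sqrt{11} = \sqrt{4150 - 1974} i \sqrt{11} = \sqrt{2176} i \sqrt{11} = 8 \sqrt{34} i \sqrt{11} = 8 i \sqrt{374}$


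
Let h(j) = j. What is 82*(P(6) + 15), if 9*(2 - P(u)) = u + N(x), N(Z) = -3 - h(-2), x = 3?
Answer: 12136/9 ≈ 1348.4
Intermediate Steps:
N(Z) = -1 (N(Z) = -3 - 1*(-2) = -3 + 2 = -1)
P(u) = 19/9 - u/9 (P(u) = 2 - (u - 1)/9 = 2 - (-1 + u)/9 = 2 + (⅑ - u/9) = 19/9 - u/9)
82*(P(6) + 15) = 82*((19/9 - ⅑*6) + 15) = 82*((19/9 - ⅔) + 15) = 82*(13/9 + 15) = 82*(148/9) = 12136/9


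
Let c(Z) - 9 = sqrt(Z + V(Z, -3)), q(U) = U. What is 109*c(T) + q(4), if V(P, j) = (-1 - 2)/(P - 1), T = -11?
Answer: 985 + 109*I*sqrt(43)/2 ≈ 985.0 + 357.38*I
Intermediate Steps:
V(P, j) = -3/(-1 + P)
c(Z) = 9 + sqrt(Z - 3/(-1 + Z))
109*c(T) + q(4) = 109*(9 + sqrt((-3 - 11*(-1 - 11))/(-1 - 11))) + 4 = 109*(9 + sqrt((-3 - 11*(-12))/(-12))) + 4 = 109*(9 + sqrt(-(-3 + 132)/12)) + 4 = 109*(9 + sqrt(-1/12*129)) + 4 = 109*(9 + sqrt(-43/4)) + 4 = 109*(9 + I*sqrt(43)/2) + 4 = (981 + 109*I*sqrt(43)/2) + 4 = 985 + 109*I*sqrt(43)/2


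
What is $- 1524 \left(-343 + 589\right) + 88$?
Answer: $-374816$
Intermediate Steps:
$- 1524 \left(-343 + 589\right) + 88 = \left(-1524\right) 246 + 88 = -374904 + 88 = -374816$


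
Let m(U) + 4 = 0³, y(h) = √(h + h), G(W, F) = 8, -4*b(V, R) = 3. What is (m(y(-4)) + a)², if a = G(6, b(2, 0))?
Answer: 16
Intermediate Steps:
b(V, R) = -¾ (b(V, R) = -¼*3 = -¾)
y(h) = √2*√h (y(h) = √(2*h) = √2*√h)
m(U) = -4 (m(U) = -4 + 0³ = -4 + 0 = -4)
a = 8
(m(y(-4)) + a)² = (-4 + 8)² = 4² = 16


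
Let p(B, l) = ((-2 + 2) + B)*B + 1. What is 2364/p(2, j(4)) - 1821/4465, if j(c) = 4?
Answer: 2109231/4465 ≈ 472.39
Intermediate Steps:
p(B, l) = 1 + B² (p(B, l) = (0 + B)*B + 1 = B*B + 1 = B² + 1 = 1 + B²)
2364/p(2, j(4)) - 1821/4465 = 2364/(1 + 2²) - 1821/4465 = 2364/(1 + 4) - 1821*1/4465 = 2364/5 - 1821/4465 = 2109231/4465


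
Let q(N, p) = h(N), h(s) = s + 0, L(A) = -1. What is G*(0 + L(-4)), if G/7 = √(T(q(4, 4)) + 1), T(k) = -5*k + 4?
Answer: -7*I*√15 ≈ -27.111*I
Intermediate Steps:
h(s) = s
q(N, p) = N
T(k) = 4 - 5*k
G = 7*I*√15 (G = 7*√((4 - 5*4) + 1) = 7*√((4 - 20) + 1) = 7*√(-16 + 1) = 7*√(-15) = 7*(I*√15) = 7*I*√15 ≈ 27.111*I)
G*(0 + L(-4)) = (7*I*√15)*(0 - 1) = (7*I*√15)*(-1) = -7*I*√15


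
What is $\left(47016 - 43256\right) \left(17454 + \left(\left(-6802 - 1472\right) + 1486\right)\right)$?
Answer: $40104160$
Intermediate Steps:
$\left(47016 - 43256\right) \left(17454 + \left(\left(-6802 - 1472\right) + 1486\right)\right) = 3760 \left(17454 + \left(-8274 + 1486\right)\right) = 3760 \left(17454 - 6788\right) = 3760 \cdot 10666 = 40104160$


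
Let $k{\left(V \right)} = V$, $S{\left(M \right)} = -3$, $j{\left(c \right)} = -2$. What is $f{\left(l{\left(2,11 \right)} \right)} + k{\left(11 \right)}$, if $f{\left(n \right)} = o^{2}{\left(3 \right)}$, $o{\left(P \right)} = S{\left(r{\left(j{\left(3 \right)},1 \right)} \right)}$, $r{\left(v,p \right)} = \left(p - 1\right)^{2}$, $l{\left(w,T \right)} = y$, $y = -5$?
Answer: $20$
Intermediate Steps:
$l{\left(w,T \right)} = -5$
$r{\left(v,p \right)} = \left(-1 + p\right)^{2}$
$o{\left(P \right)} = -3$
$f{\left(n \right)} = 9$ ($f{\left(n \right)} = \left(-3\right)^{2} = 9$)
$f{\left(l{\left(2,11 \right)} \right)} + k{\left(11 \right)} = 9 + 11 = 20$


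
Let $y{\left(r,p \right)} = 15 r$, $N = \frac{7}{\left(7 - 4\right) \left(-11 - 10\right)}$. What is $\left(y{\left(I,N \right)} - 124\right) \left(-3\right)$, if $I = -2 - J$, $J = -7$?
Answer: $147$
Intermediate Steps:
$I = 5$ ($I = -2 - -7 = -2 + 7 = 5$)
$N = - \frac{1}{9}$ ($N = \frac{7}{3 \left(-21\right)} = \frac{7}{-63} = 7 \left(- \frac{1}{63}\right) = - \frac{1}{9} \approx -0.11111$)
$\left(y{\left(I,N \right)} - 124\right) \left(-3\right) = \left(15 \cdot 5 - 124\right) \left(-3\right) = \left(75 - 124\right) \left(-3\right) = \left(-49\right) \left(-3\right) = 147$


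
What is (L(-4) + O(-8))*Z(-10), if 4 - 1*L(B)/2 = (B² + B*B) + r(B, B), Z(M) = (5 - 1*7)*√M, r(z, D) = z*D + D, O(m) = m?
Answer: 176*I*√10 ≈ 556.56*I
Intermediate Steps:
r(z, D) = D + D*z (r(z, D) = D*z + D = D + D*z)
Z(M) = -2*√M (Z(M) = (5 - 7)*√M = -2*√M)
L(B) = 8 - 4*B² - 2*B*(1 + B) (L(B) = 8 - 2*((B² + B*B) + B*(1 + B)) = 8 - 2*((B² + B²) + B*(1 + B)) = 8 - 2*(2*B² + B*(1 + B)) = 8 + (-4*B² - 2*B*(1 + B)) = 8 - 4*B² - 2*B*(1 + B))
(L(-4) + O(-8))*Z(-10) = ((8 - 6*(-4)² - 2*(-4)) - 8)*(-2*I*√10) = ((8 - 6*16 + 8) - 8)*(-2*I*√10) = ((8 - 96 + 8) - 8)*(-2*I*√10) = (-80 - 8)*(-2*I*√10) = -(-176)*I*√10 = 176*I*√10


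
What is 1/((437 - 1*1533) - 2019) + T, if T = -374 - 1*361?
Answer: -2289526/3115 ≈ -735.00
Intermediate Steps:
T = -735 (T = -374 - 361 = -735)
1/((437 - 1*1533) - 2019) + T = 1/((437 - 1*1533) - 2019) - 735 = 1/((437 - 1533) - 2019) - 735 = 1/(-1096 - 2019) - 735 = 1/(-3115) - 735 = -1/3115 - 735 = -2289526/3115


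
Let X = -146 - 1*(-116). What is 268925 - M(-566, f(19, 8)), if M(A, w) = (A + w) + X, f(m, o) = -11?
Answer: 269532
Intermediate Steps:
X = -30 (X = -146 + 116 = -30)
M(A, w) = -30 + A + w (M(A, w) = (A + w) - 30 = -30 + A + w)
268925 - M(-566, f(19, 8)) = 268925 - (-30 - 566 - 11) = 268925 - 1*(-607) = 268925 + 607 = 269532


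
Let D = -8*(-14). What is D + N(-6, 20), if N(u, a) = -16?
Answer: 96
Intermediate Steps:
D = 112
D + N(-6, 20) = 112 - 16 = 96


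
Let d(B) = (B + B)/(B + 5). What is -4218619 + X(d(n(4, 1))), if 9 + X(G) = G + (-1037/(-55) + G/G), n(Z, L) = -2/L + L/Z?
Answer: -3016305594/715 ≈ -4.2186e+6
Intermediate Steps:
d(B) = 2*B/(5 + B) (d(B) = (2*B)/(5 + B) = 2*B/(5 + B))
X(G) = 597/55 + G (X(G) = -9 + (G + (-1037/(-55) + G/G)) = -9 + (G + (-1037*(-1/55) + 1)) = -9 + (G + (1037/55 + 1)) = -9 + (G + 1092/55) = -9 + (1092/55 + G) = 597/55 + G)
-4218619 + X(d(n(4, 1))) = -4218619 + (597/55 + 2*(-2/1 + 1/4)/(5 + (-2/1 + 1/4))) = -4218619 + (597/55 + 2*(-2*1 + 1*(1/4))/(5 + (-2*1 + 1*(1/4)))) = -4218619 + (597/55 + 2*(-2 + 1/4)/(5 + (-2 + 1/4))) = -4218619 + (597/55 + 2*(-7/4)/(5 - 7/4)) = -4218619 + (597/55 + 2*(-7/4)/(13/4)) = -4218619 + (597/55 + 2*(-7/4)*(4/13)) = -4218619 + (597/55 - 14/13) = -4218619 + 6991/715 = -3016305594/715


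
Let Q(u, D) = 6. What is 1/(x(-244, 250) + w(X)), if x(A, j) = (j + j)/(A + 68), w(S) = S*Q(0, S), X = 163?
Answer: 44/42907 ≈ 0.0010255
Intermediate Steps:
w(S) = 6*S (w(S) = S*6 = 6*S)
x(A, j) = 2*j/(68 + A) (x(A, j) = (2*j)/(68 + A) = 2*j/(68 + A))
1/(x(-244, 250) + w(X)) = 1/(2*250/(68 - 244) + 6*163) = 1/(2*250/(-176) + 978) = 1/(2*250*(-1/176) + 978) = 1/(-125/44 + 978) = 1/(42907/44) = 44/42907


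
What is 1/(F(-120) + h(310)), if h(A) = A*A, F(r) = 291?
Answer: 1/96391 ≈ 1.0374e-5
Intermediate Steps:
h(A) = A²
1/(F(-120) + h(310)) = 1/(291 + 310²) = 1/(291 + 96100) = 1/96391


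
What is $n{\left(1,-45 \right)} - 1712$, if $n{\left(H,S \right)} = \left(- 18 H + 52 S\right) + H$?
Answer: $-4069$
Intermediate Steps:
$n{\left(H,S \right)} = - 17 H + 52 S$
$n{\left(1,-45 \right)} - 1712 = \left(\left(-17\right) 1 + 52 \left(-45\right)\right) - 1712 = \left(-17 - 2340\right) - 1712 = -2357 - 1712 = -4069$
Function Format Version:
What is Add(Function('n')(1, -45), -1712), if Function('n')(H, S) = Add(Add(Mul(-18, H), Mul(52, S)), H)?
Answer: -4069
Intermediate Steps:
Function('n')(H, S) = Add(Mul(-17, H), Mul(52, S))
Add(Function('n')(1, -45), -1712) = Add(Add(Mul(-17, 1), Mul(52, -45)), -1712) = Add(Add(-17, -2340), -1712) = Add(-2357, -1712) = -4069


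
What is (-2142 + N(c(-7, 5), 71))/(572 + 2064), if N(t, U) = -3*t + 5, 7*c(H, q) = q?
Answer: -7487/9226 ≈ -0.81151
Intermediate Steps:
c(H, q) = q/7
N(t, U) = 5 - 3*t
(-2142 + N(c(-7, 5), 71))/(572 + 2064) = (-2142 + (5 - 3*5/7))/(572 + 2064) = (-2142 + (5 - 3*5/7))/2636 = (-2142 + (5 - 15/7))*(1/2636) = (-2142 + 20/7)*(1/2636) = -14974/7*1/2636 = -7487/9226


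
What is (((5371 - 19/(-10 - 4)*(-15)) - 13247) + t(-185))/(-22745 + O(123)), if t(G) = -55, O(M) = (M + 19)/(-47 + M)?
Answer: 2115061/6049673 ≈ 0.34962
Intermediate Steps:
O(M) = (19 + M)/(-47 + M)
(((5371 - 19/(-10 - 4)*(-15)) - 13247) + t(-185))/(-22745 + O(123)) = (((5371 - 19/(-10 - 4)*(-15)) - 13247) - 55)/(-22745 + (19 + 123)/(-47 + 123)) = (((5371 - 19/(-14)*(-15)) - 13247) - 55)/(-22745 + 142/76) = (((5371 - 19*(-1/14)*(-15)) - 13247) - 55)/(-22745 + (1/76)*142) = (((5371 + (19/14)*(-15)) - 13247) - 55)/(-22745 + 71/38) = (((5371 - 285/14) - 13247) - 55)/(-864239/38) = ((74909/14 - 13247) - 55)*(-38/864239) = (-110549/14 - 55)*(-38/864239) = -111319/14*(-38/864239) = 2115061/6049673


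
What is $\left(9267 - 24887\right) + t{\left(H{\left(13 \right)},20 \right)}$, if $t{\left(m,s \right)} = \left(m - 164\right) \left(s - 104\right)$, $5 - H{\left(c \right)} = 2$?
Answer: $-2096$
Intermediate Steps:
$H{\left(c \right)} = 3$ ($H{\left(c \right)} = 5 - 2 = 3$)
$t{\left(m,s \right)} = \left(-164 + m\right) \left(-104 + s\right)$
$\left(9267 - 24887\right) + t{\left(H{\left(13 \right)},20 \right)} = \left(9267 - 24887\right) + \left(17056 - 3280 - 312 + 3 \cdot 20\right) = -15620 + \left(17056 - 3280 - 312 + 60\right) = -15620 + 13524 = -2096$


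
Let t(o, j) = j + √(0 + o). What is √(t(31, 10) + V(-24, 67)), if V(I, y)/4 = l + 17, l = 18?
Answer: √(150 + √31) ≈ 12.473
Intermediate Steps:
t(o, j) = j + √o
V(I, y) = 140 (V(I, y) = 4*(18 + 17) = 4*35 = 140)
√(t(31, 10) + V(-24, 67)) = √((10 + √31) + 140) = √(150 + √31)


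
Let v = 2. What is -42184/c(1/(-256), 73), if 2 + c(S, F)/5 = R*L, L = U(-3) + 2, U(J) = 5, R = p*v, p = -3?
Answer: 10546/55 ≈ 191.75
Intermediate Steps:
R = -6 (R = -3*2 = -6)
L = 7 (L = 5 + 2 = 7)
c(S, F) = -220 (c(S, F) = -10 + 5*(-6*7) = -10 + 5*(-42) = -10 - 210 = -220)
-42184/c(1/(-256), 73) = -42184/(-220) = -42184*(-1/220) = 10546/55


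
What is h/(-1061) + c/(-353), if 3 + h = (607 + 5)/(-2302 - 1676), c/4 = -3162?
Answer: 174468337/4868929 ≈ 35.833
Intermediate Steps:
c = -12648 (c = 4*(-3162) = -12648)
h = -41/13 (h = -3 + (607 + 5)/(-2302 - 1676) = -3 + 612/(-3978) = -3 + 612*(-1/3978) = -3 - 2/13 = -41/13 ≈ -3.1538)
h/(-1061) + c/(-353) = -41/13/(-1061) - 12648/(-353) = -41/13*(-1/1061) - 12648*(-1/353) = 41/13793 + 12648/353 = 174468337/4868929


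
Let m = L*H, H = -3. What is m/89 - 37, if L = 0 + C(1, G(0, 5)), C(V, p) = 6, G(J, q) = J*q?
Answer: -3311/89 ≈ -37.202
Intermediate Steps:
L = 6 (L = 0 + 6 = 6)
m = -18 (m = 6*(-3) = -18)
m/89 - 37 = -18/89 - 37 = -3311/89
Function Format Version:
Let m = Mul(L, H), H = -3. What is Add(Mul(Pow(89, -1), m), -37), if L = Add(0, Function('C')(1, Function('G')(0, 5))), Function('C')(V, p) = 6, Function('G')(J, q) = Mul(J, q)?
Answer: Rational(-3311, 89) ≈ -37.202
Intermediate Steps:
L = 6 (L = Add(0, 6) = 6)
m = -18 (m = Mul(6, -3) = -18)
Add(Mul(Pow(89, -1), m), -37) = Add(Mul(Pow(89, -1), -18), -37) = Add(Mul(Rational(1, 89), -18), -37) = Add(Rational(-18, 89), -37) = Rational(-3311, 89)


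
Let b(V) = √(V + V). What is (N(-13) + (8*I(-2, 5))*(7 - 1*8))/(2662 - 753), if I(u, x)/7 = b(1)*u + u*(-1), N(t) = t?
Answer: -125/1909 + 112*√2/1909 ≈ 0.017492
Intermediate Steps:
b(V) = √2*√V (b(V) = √(2*V) = √2*√V)
I(u, x) = -7*u + 7*u*√2 (I(u, x) = 7*((√2*√1)*u + u*(-1)) = 7*((√2*1)*u - u) = 7*(√2*u - u) = 7*(u*√2 - u) = 7*(-u + u*√2) = -7*u + 7*u*√2)
(N(-13) + (8*I(-2, 5))*(7 - 1*8))/(2662 - 753) = (-13 + (8*(7*(-2)*(-1 + √2)))*(7 - 1*8))/(2662 - 753) = (-13 + (8*(14 - 14*√2))*(7 - 8))/1909 = (-13 + (112 - 112*√2)*(-1))*(1/1909) = (-13 + (-112 + 112*√2))*(1/1909) = (-125 + 112*√2)*(1/1909) = -125/1909 + 112*√2/1909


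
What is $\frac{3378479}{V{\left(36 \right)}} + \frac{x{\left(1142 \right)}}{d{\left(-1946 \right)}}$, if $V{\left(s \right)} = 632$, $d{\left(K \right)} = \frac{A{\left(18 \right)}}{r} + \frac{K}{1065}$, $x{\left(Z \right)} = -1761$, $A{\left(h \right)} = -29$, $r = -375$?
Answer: $\frac{187039062089}{29445512} \approx 6352.0$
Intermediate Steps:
$d{\left(K \right)} = \frac{29}{375} + \frac{K}{1065}$ ($d{\left(K \right)} = - \frac{29}{-375} + \frac{K}{1065} = \left(-29\right) \left(- \frac{1}{375}\right) + K \frac{1}{1065} = \frac{29}{375} + \frac{K}{1065}$)
$\frac{3378479}{V{\left(36 \right)}} + \frac{x{\left(1142 \right)}}{d{\left(-1946 \right)}} = \frac{3378479}{632} - \frac{1761}{\frac{29}{375} + \frac{1}{1065} \left(-1946\right)} = 3378479 \cdot \frac{1}{632} - \frac{1761}{\frac{29}{375} - \frac{1946}{1065}} = \frac{3378479}{632} - \frac{1761}{- \frac{46591}{26625}} = \frac{3378479}{632} - - \frac{46886625}{46591} = \frac{3378479}{632} + \frac{46886625}{46591} = \frac{187039062089}{29445512}$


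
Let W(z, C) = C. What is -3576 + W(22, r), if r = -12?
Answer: -3588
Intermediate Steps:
-3576 + W(22, r) = -3576 - 12 = -3588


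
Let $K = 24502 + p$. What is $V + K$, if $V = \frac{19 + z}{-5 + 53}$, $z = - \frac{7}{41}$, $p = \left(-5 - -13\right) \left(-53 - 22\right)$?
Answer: $\frac{11759977}{492} \approx 23902.0$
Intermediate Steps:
$p = -600$ ($p = \left(-5 + 13\right) \left(-75\right) = 8 \left(-75\right) = -600$)
$z = - \frac{7}{41}$ ($z = \left(-7\right) \frac{1}{41} = - \frac{7}{41} \approx -0.17073$)
$V = \frac{193}{492}$ ($V = \frac{19 - \frac{7}{41}}{-5 + 53} = \frac{772}{41 \cdot 48} = \frac{772}{41} \cdot \frac{1}{48} = \frac{193}{492} \approx 0.39228$)
$K = 23902$ ($K = 24502 - 600 = 23902$)
$V + K = \frac{193}{492} + 23902 = \frac{11759977}{492}$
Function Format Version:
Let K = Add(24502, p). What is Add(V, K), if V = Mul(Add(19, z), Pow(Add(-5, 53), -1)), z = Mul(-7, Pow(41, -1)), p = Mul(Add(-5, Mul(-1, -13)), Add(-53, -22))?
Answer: Rational(11759977, 492) ≈ 23902.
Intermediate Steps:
p = -600 (p = Mul(Add(-5, 13), -75) = Mul(8, -75) = -600)
z = Rational(-7, 41) (z = Mul(-7, Rational(1, 41)) = Rational(-7, 41) ≈ -0.17073)
V = Rational(193, 492) (V = Mul(Add(19, Rational(-7, 41)), Pow(Add(-5, 53), -1)) = Mul(Rational(772, 41), Pow(48, -1)) = Mul(Rational(772, 41), Rational(1, 48)) = Rational(193, 492) ≈ 0.39228)
K = 23902 (K = Add(24502, -600) = 23902)
Add(V, K) = Add(Rational(193, 492), 23902) = Rational(11759977, 492)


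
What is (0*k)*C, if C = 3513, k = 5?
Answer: 0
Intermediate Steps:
(0*k)*C = (0*5)*3513 = 0*3513 = 0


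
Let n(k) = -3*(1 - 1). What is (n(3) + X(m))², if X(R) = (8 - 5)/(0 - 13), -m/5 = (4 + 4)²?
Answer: 9/169 ≈ 0.053254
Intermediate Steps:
n(k) = 0 (n(k) = -3*0 = 0)
m = -320 (m = -5*(4 + 4)² = -5*8² = -5*64 = -320)
X(R) = -3/13 (X(R) = 3/(-13) = 3*(-1/13) = -3/13)
(n(3) + X(m))² = (0 - 3/13)² = (-3/13)² = 9/169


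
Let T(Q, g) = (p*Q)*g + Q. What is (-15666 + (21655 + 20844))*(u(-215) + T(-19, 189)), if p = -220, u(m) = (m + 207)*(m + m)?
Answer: 21290402353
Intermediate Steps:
u(m) = 2*m*(207 + m) (u(m) = (207 + m)*(2*m) = 2*m*(207 + m))
T(Q, g) = Q - 220*Q*g (T(Q, g) = (-220*Q)*g + Q = -220*Q*g + Q = Q - 220*Q*g)
(-15666 + (21655 + 20844))*(u(-215) + T(-19, 189)) = (-15666 + (21655 + 20844))*(2*(-215)*(207 - 215) - 19*(1 - 220*189)) = (-15666 + 42499)*(2*(-215)*(-8) - 19*(1 - 41580)) = 26833*(3440 - 19*(-41579)) = 26833*(3440 + 790001) = 26833*793441 = 21290402353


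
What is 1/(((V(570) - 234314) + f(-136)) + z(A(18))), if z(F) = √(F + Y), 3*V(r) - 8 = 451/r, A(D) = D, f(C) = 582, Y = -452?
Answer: -683447172390/159741472986130081 - 2924100*I*√434/159741472986130081 ≈ -4.2785e-6 - 3.8135e-10*I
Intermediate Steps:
V(r) = 8/3 + 451/(3*r) (V(r) = 8/3 + (451/r)/3 = 8/3 + 451/(3*r))
z(F) = √(-452 + F) (z(F) = √(F - 452) = √(-452 + F))
1/(((V(570) - 234314) + f(-136)) + z(A(18))) = 1/((((⅓)*(451 + 8*570)/570 - 234314) + 582) + √(-452 + 18)) = 1/((((⅓)*(1/570)*(451 + 4560) - 234314) + 582) + √(-434)) = 1/((((⅓)*(1/570)*5011 - 234314) + 582) + I*√434) = 1/(((5011/1710 - 234314) + 582) + I*√434) = 1/((-400671929/1710 + 582) + I*√434) = 1/(-399676709/1710 + I*√434)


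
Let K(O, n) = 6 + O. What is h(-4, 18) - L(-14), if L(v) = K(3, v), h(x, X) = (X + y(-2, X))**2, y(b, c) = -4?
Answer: 187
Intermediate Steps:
h(x, X) = (-4 + X)**2 (h(x, X) = (X - 4)**2 = (-4 + X)**2)
L(v) = 9 (L(v) = 6 + 3 = 9)
h(-4, 18) - L(-14) = (-4 + 18)**2 - 1*9 = 14**2 - 9 = 196 - 9 = 187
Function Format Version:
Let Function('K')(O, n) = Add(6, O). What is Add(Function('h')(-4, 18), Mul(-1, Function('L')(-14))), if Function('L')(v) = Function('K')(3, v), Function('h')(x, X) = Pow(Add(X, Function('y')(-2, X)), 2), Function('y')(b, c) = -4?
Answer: 187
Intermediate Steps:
Function('h')(x, X) = Pow(Add(-4, X), 2) (Function('h')(x, X) = Pow(Add(X, -4), 2) = Pow(Add(-4, X), 2))
Function('L')(v) = 9 (Function('L')(v) = Add(6, 3) = 9)
Add(Function('h')(-4, 18), Mul(-1, Function('L')(-14))) = Add(Pow(Add(-4, 18), 2), Mul(-1, 9)) = Add(Pow(14, 2), -9) = Add(196, -9) = 187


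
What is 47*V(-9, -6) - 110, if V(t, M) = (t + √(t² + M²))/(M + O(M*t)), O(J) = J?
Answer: -1901/16 + 47*√13/16 ≈ -108.22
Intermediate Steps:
V(t, M) = (t + √(M² + t²))/(M + M*t) (V(t, M) = (t + √(t² + M²))/(M + M*t) = (t + √(M² + t²))/(M + M*t))
47*V(-9, -6) - 110 = 47*((-9 + √((-6)² + (-9)²))/((-6)*(1 - 9))) - 110 = 47*(-⅙*(-9 + √(36 + 81))/(-8)) - 110 = 47*(-⅙*(-⅛)*(-9 + √117)) - 110 = 47*(-⅙*(-⅛)*(-9 + 3*√13)) - 110 = 47*(-3/16 + √13/16) - 110 = (-141/16 + 47*√13/16) - 110 = -1901/16 + 47*√13/16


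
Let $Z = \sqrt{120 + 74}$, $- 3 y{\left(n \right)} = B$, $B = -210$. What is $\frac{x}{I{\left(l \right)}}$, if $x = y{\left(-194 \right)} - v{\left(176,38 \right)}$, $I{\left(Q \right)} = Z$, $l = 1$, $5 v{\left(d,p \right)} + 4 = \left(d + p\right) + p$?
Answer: $\frac{51 \sqrt{194}}{485} \approx 1.4646$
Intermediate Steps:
$v{\left(d,p \right)} = - \frac{4}{5} + \frac{d}{5} + \frac{2 p}{5}$ ($v{\left(d,p \right)} = - \frac{4}{5} + \frac{\left(d + p\right) + p}{5} = - \frac{4}{5} + \frac{d + 2 p}{5} = - \frac{4}{5} + \left(\frac{d}{5} + \frac{2 p}{5}\right) = - \frac{4}{5} + \frac{d}{5} + \frac{2 p}{5}$)
$y{\left(n \right)} = 70$ ($y{\left(n \right)} = \left(- \frac{1}{3}\right) \left(-210\right) = 70$)
$Z = \sqrt{194} \approx 13.928$
$I{\left(Q \right)} = \sqrt{194}$
$x = \frac{102}{5}$ ($x = 70 - \left(- \frac{4}{5} + \frac{1}{5} \cdot 176 + \frac{2}{5} \cdot 38\right) = 70 - \left(- \frac{4}{5} + \frac{176}{5} + \frac{76}{5}\right) = 70 - \frac{248}{5} = \frac{102}{5} \approx 20.4$)
$\frac{x}{I{\left(l \right)}} = \frac{102}{5 \sqrt{194}} = \frac{102 \frac{\sqrt{194}}{194}}{5} = \frac{51 \sqrt{194}}{485}$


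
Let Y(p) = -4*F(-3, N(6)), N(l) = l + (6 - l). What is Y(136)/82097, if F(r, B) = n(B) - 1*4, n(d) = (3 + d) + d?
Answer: -44/82097 ≈ -0.00053595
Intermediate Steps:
N(l) = 6
n(d) = 3 + 2*d
F(r, B) = -1 + 2*B (F(r, B) = (3 + 2*B) - 1*4 = (3 + 2*B) - 4 = -1 + 2*B)
Y(p) = -44 (Y(p) = -4*(-1 + 2*6) = -4*(-1 + 12) = -4*11 = -44)
Y(136)/82097 = -44/82097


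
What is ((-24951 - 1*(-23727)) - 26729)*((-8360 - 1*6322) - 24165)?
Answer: 1085890191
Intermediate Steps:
((-24951 - 1*(-23727)) - 26729)*((-8360 - 1*6322) - 24165) = ((-24951 + 23727) - 26729)*((-8360 - 6322) - 24165) = (-1224 - 26729)*(-14682 - 24165) = -27953*(-38847) = 1085890191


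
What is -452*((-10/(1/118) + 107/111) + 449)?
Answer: 36627368/111 ≈ 3.2998e+5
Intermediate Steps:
-452*((-10/(1/118) + 107/111) + 449) = -452*((-10/1/118 + 107*(1/111)) + 449) = -452*((-10*118 + 107/111) + 449) = -452*((-1180 + 107/111) + 449) = -452*(-130873/111 + 449) = -452*(-81034/111) = 36627368/111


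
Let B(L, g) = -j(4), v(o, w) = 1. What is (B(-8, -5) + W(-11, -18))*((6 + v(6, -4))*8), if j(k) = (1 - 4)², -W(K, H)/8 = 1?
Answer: -952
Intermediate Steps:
W(K, H) = -8 (W(K, H) = -8*1 = -8)
j(k) = 9 (j(k) = (-3)² = 9)
B(L, g) = -9 (B(L, g) = -1*9 = -9)
(B(-8, -5) + W(-11, -18))*((6 + v(6, -4))*8) = (-9 - 8)*((6 + 1)*8) = -119*8 = -17*56 = -952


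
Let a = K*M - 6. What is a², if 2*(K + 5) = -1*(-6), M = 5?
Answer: 256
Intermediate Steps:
K = -2 (K = -5 + (-1*(-6))/2 = -5 + (½)*6 = -5 + 3 = -2)
a = -16 (a = -2*5 - 6 = -10 - 6 = -16)
a² = (-16)² = 256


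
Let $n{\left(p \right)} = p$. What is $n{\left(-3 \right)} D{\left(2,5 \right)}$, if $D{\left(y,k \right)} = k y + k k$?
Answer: $-105$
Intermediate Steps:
$D{\left(y,k \right)} = k^{2} + k y$ ($D{\left(y,k \right)} = k y + k^{2} = k^{2} + k y$)
$n{\left(-3 \right)} D{\left(2,5 \right)} = - 3 \cdot 5 \left(5 + 2\right) = - 3 \cdot 5 \cdot 7 = \left(-3\right) 35 = -105$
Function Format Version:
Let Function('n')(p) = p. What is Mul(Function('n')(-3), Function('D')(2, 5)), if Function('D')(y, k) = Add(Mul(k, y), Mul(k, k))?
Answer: -105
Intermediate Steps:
Function('D')(y, k) = Add(Pow(k, 2), Mul(k, y)) (Function('D')(y, k) = Add(Mul(k, y), Pow(k, 2)) = Add(Pow(k, 2), Mul(k, y)))
Mul(Function('n')(-3), Function('D')(2, 5)) = Mul(-3, Mul(5, Add(5, 2))) = Mul(-3, Mul(5, 7)) = Mul(-3, 35) = -105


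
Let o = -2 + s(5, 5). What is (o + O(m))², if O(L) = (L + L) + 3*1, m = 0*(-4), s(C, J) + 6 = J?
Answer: 0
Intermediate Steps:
s(C, J) = -6 + J
o = -3 (o = -2 + (-6 + 5) = -2 - 1 = -3)
m = 0
O(L) = 3 + 2*L (O(L) = 2*L + 3 = 3 + 2*L)
(o + O(m))² = (-3 + (3 + 2*0))² = (-3 + (3 + 0))² = (-3 + 3)² = 0² = 0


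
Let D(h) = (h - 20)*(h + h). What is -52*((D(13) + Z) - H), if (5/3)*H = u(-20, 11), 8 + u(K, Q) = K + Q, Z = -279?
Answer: 117208/5 ≈ 23442.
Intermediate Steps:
D(h) = 2*h*(-20 + h) (D(h) = (-20 + h)*(2*h) = 2*h*(-20 + h))
u(K, Q) = -8 + K + Q (u(K, Q) = -8 + (K + Q) = -8 + K + Q)
H = -51/5 (H = 3*(-8 - 20 + 11)/5 = (⅗)*(-17) = -51/5 ≈ -10.200)
-52*((D(13) + Z) - H) = -52*((2*13*(-20 + 13) - 279) - 1*(-51/5)) = -52*((2*13*(-7) - 279) + 51/5) = -52*((-182 - 279) + 51/5) = -52*(-461 + 51/5) = -52*(-2254/5) = 117208/5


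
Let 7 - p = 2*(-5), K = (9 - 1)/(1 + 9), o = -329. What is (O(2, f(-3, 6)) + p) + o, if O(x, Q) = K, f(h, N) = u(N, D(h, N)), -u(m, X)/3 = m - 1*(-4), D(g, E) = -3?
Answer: -1556/5 ≈ -311.20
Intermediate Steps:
u(m, X) = -12 - 3*m (u(m, X) = -3*(m - 1*(-4)) = -3*(m + 4) = -3*(4 + m) = -12 - 3*m)
f(h, N) = -12 - 3*N
K = ⅘ (K = 8/10 = 8*(⅒) = ⅘ ≈ 0.80000)
p = 17 (p = 7 - 2*(-5) = 7 - 1*(-10) = 7 + 10 = 17)
O(x, Q) = ⅘
(O(2, f(-3, 6)) + p) + o = (⅘ + 17) - 329 = 89/5 - 329 = -1556/5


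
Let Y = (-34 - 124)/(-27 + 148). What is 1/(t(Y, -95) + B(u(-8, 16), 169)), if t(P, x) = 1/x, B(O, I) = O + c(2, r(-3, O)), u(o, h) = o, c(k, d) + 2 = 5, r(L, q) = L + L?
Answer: -95/476 ≈ -0.19958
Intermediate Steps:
r(L, q) = 2*L
c(k, d) = 3 (c(k, d) = -2 + 5 = 3)
B(O, I) = 3 + O (B(O, I) = O + 3 = 3 + O)
Y = -158/121 ≈ -1.3058
1/(t(Y, -95) + B(u(-8, 16), 169)) = 1/(1/(-95) + (3 - 8)) = 1/(-1/95 - 5) = 1/(-476/95) = -95/476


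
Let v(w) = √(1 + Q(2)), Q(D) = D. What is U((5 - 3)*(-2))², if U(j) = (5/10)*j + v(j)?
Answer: (-2 + √3)² ≈ 0.071797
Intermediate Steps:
v(w) = √3 (v(w) = √(1 + 2) = √3)
U(j) = √3 + j/2 (U(j) = (5/10)*j + √3 = (5*(⅒))*j + √3 = j/2 + √3 = √3 + j/2)
U((5 - 3)*(-2))² = (√3 + ((5 - 3)*(-2))/2)² = (√3 + (2*(-2))/2)² = (√3 + (½)*(-4))² = (√3 - 2)² = (-2 + √3)²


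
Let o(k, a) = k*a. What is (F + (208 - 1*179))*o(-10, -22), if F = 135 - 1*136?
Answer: 6160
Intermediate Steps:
F = -1 (F = 135 - 136 = -1)
o(k, a) = a*k
(F + (208 - 1*179))*o(-10, -22) = (-1 + (208 - 1*179))*(-22*(-10)) = (-1 + (208 - 179))*220 = (-1 + 29)*220 = 28*220 = 6160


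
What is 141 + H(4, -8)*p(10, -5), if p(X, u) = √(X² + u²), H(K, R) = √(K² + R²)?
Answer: 241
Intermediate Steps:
141 + H(4, -8)*p(10, -5) = 141 + √(4² + (-8)²)*√(10² + (-5)²) = 141 + √(16 + 64)*√(100 + 25) = 141 + √80*√125 = 141 + (4*√5)*(5*√5) = 141 + 100 = 241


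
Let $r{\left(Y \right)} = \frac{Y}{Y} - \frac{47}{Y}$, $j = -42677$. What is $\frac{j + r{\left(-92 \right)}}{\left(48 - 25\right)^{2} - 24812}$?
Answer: $\frac{3926145}{2234036} \approx 1.7574$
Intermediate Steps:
$r{\left(Y \right)} = 1 - \frac{47}{Y}$
$\frac{j + r{\left(-92 \right)}}{\left(48 - 25\right)^{2} - 24812} = \frac{-42677 + \frac{-47 - 92}{-92}}{\left(48 - 25\right)^{2} - 24812} = \frac{-42677 - - \frac{139}{92}}{23^{2} - 24812} = \frac{-42677 + \frac{139}{92}}{529 - 24812} = - \frac{3926145}{92 \left(-24283\right)} = \left(- \frac{3926145}{92}\right) \left(- \frac{1}{24283}\right) = \frac{3926145}{2234036}$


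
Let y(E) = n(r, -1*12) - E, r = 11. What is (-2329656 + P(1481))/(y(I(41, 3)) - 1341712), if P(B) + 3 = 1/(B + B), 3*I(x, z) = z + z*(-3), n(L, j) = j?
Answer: 6900449957/3974180564 ≈ 1.7363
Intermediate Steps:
I(x, z) = -2*z/3 (I(x, z) = (z + z*(-3))/3 = (z - 3*z)/3 = (-2*z)/3 = -2*z/3)
P(B) = -3 + 1/(2*B) (P(B) = -3 + 1/(B + B) = -3 + 1/(2*B))
y(E) = -12 - E (y(E) = -1*12 - E = -12 - E)
(-2329656 + P(1481))/(y(I(41, 3)) - 1341712) = (-2329656 + (-3 + (½)/1481))/((-12 - (-2)*3/3) - 1341712) = (-2329656 + (-3 + (½)*(1/1481)))/((-12 - 1*(-2)) - 1341712) = (-2329656 + (-3 + 1/2962))/((-12 + 2) - 1341712) = (-2329656 - 8885/2962)/(-10 - 1341712) = -6900449957/2962/(-1341722) = -6900449957/2962*(-1/1341722) = 6900449957/3974180564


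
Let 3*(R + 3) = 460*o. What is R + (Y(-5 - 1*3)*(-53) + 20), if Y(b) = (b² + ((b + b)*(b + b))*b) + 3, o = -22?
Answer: 304910/3 ≈ 1.0164e+5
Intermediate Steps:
R = -10129/3 (R = -3 + (460*(-22))/3 = -3 + (⅓)*(-10120) = -3 - 10120/3 = -10129/3 ≈ -3376.3)
Y(b) = 3 + b² + 4*b³ (Y(b) = (b² + ((2*b)*(2*b))*b) + 3 = (b² + (4*b²)*b) + 3 = (b² + 4*b³) + 3 = 3 + b² + 4*b³)
R + (Y(-5 - 1*3)*(-53) + 20) = -10129/3 + ((3 + (-5 - 1*3)² + 4*(-5 - 1*3)³)*(-53) + 20) = -10129/3 + ((3 + (-5 - 3)² + 4*(-5 - 3)³)*(-53) + 20) = -10129/3 + ((3 + (-8)² + 4*(-8)³)*(-53) + 20) = -10129/3 + ((3 + 64 + 4*(-512))*(-53) + 20) = -10129/3 + ((3 + 64 - 2048)*(-53) + 20) = -10129/3 + (-1981*(-53) + 20) = -10129/3 + (104993 + 20) = -10129/3 + 105013 = 304910/3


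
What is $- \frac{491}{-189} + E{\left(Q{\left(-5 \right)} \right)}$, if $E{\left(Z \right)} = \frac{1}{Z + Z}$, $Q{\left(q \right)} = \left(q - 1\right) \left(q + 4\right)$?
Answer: $\frac{2027}{756} \approx 2.6812$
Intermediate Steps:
$Q{\left(q \right)} = \left(-1 + q\right) \left(4 + q\right)$
$E{\left(Z \right)} = \frac{1}{2 Z}$
$- \frac{491}{-189} + E{\left(Q{\left(-5 \right)} \right)} = - \frac{491}{-189} + \frac{1}{2 \left(-4 + \left(-5\right)^{2} + 3 \left(-5\right)\right)} = \left(-491\right) \left(- \frac{1}{189}\right) + \frac{1}{2 \left(-4 + 25 - 15\right)} = \frac{491}{189} + \frac{1}{2 \cdot 6} = \frac{491}{189} + \frac{1}{2} \cdot \frac{1}{6} = \frac{491}{189} + \frac{1}{12} = \frac{2027}{756}$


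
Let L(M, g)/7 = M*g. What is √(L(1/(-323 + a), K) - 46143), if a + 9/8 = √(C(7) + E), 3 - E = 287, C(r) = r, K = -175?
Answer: √((119638999 - 369144*I*√277)/(-2593 + 8*I*√277)) ≈ 0.0005 + 214.8*I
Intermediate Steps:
E = -284 (E = 3 - 1*287 = 3 - 287 = -284)
a = -9/8 + I*√277 (a = -9/8 + √(7 - 284) = -9/8 + √(-277) = -9/8 + I*√277 ≈ -1.125 + 16.643*I)
L(M, g) = 7*M*g (L(M, g) = 7*(M*g) = 7*M*g)
√(L(1/(-323 + a), K) - 46143) = √(7*(-175)/(-323 + (-9/8 + I*√277)) - 46143) = √(7*(-175)/(-2593/8 + I*√277) - 46143) = √(-1225/(-2593/8 + I*√277) - 46143) = √(-46143 - 1225/(-2593/8 + I*√277))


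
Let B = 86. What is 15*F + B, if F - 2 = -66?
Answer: -874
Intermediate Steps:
F = -64 (F = 2 - 66 = -64)
15*F + B = 15*(-64) + 86 = -960 + 86 = -874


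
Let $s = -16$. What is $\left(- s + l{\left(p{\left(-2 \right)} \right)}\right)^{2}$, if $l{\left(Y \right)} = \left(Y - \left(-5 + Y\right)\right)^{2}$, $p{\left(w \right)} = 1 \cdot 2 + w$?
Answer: $1681$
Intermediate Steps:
$p{\left(w \right)} = 2 + w$
$l{\left(Y \right)} = 25$ ($l{\left(Y \right)} = 5^{2} = 25$)
$\left(- s + l{\left(p{\left(-2 \right)} \right)}\right)^{2} = \left(\left(-1\right) \left(-16\right) + 25\right)^{2} = \left(16 + 25\right)^{2} = 41^{2} = 1681$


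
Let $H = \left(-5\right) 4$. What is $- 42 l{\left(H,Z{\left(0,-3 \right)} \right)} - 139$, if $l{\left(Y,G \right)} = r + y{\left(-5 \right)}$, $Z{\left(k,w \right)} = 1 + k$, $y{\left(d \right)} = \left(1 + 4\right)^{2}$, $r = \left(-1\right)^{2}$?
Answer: $-1231$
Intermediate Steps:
$H = -20$
$r = 1$
$y{\left(d \right)} = 25$ ($y{\left(d \right)} = 5^{2} = 25$)
$l{\left(Y,G \right)} = 26$ ($l{\left(Y,G \right)} = 1 + 25 = 26$)
$- 42 l{\left(H,Z{\left(0,-3 \right)} \right)} - 139 = \left(-42\right) 26 - 139 = -1092 - 139 = -1231$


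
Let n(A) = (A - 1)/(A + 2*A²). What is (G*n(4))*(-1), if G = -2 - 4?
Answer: ½ ≈ 0.50000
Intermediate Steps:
G = -6
n(A) = (-1 + A)/(A + 2*A²)
(G*n(4))*(-1) = -6*(-1 + 4)/(4*(1 + 2*4))*(-1) = -3*3/(2*(1 + 8))*(-1) = -3*3/(2*9)*(-1) = -6*1/12*(-1) = -½*(-1) = ½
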